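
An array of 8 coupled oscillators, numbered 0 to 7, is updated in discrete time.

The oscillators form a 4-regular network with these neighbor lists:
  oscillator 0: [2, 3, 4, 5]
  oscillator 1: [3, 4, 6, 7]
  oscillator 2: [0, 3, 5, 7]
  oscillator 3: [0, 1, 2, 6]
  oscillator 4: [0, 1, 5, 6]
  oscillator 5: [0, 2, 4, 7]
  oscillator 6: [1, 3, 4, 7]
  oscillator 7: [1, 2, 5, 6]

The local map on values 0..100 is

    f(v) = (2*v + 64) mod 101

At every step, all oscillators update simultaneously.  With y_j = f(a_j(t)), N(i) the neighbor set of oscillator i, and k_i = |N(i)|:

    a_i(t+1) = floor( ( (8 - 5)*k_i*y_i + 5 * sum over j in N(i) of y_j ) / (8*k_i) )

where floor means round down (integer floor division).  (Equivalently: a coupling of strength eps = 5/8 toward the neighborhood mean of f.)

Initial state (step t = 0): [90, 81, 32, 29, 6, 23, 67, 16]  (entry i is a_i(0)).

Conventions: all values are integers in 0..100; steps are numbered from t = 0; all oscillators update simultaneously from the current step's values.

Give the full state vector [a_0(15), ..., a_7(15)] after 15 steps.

Simulating step by step:
t=0: [90, 81, 32, 29, 6, 23, 67, 16]
t=1: [36, 54, 36, 37, 55, 41, 70, 60]
t=2: [42, 57, 44, 36, 51, 52, 42, 55]
t=3: [51, 63, 53, 47, 61, 62, 56, 65]
t=4: [70, 81, 73, 67, 81, 81, 78, 84]
t=5: [24, 35, 26, 44, 19, 19, 34, 22]
t=6: [14, 26, 16, 33, 12, 5, 26, 15]
t=7: [79, 40, 81, 44, 63, 85, 40, 66]
t=8: [38, 59, 39, 39, 54, 47, 59, 57]
t=9: [47, 72, 48, 53, 66, 57, 72, 69]
t=10: [68, 28, 53, 45, 58, 61, 28, 23]
t=11: [81, 32, 64, 52, 64, 71, 32, 33]
t=12: [48, 43, 53, 51, 46, 38, 43, 34]
t=13: [57, 49, 56, 59, 51, 48, 49, 43]
t=14: [72, 62, 69, 73, 64, 63, 62, 58]
t=15: [31, 74, 28, 31, 76, 60, 74, 70]

Answer: [31, 74, 28, 31, 76, 60, 74, 70]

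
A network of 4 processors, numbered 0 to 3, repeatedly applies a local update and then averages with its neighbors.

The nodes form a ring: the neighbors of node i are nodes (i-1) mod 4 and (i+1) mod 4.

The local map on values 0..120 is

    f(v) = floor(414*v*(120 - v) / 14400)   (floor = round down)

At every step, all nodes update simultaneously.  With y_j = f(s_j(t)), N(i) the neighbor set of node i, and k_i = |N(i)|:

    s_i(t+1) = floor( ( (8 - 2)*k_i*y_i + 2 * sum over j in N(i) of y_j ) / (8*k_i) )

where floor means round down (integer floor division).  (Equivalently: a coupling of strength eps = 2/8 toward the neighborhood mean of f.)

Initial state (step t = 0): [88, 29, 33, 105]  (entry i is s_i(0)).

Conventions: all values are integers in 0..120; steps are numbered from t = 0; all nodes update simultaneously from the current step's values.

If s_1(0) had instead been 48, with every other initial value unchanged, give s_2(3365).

Answer: s_2(3365) = 55
Key observation: The state at step 12, [101, 101, 101, 101], reappears at step 16: the system is in a cycle of period 4 from step 12 on.  Therefore the state at step 3365 equals the state at step 12 + ((3365 - 12) mod 4) = 13, which is [55, 55, 55, 55].

Derivation:
t=0: [88, 48, 33, 105]
t=1: [78, 94, 79, 54]
t=2: [92, 75, 91, 99]
t=3: [75, 91, 75, 62]
t=4: [95, 80, 95, 101]
t=5: [69, 86, 69, 58]
t=6: [99, 88, 99, 102]
t=7: [60, 74, 60, 53]
t=8: [102, 98, 102, 102]
t=9: [53, 58, 53, 52]
t=10: [102, 102, 102, 101]
t=11: [52, 52, 52, 54]
t=12: [101, 101, 101, 101]
t=13: [55, 55, 55, 55]
t=14: [102, 102, 102, 102]
t=15: [52, 52, 52, 52]
t=16: [101, 101, 101, 101]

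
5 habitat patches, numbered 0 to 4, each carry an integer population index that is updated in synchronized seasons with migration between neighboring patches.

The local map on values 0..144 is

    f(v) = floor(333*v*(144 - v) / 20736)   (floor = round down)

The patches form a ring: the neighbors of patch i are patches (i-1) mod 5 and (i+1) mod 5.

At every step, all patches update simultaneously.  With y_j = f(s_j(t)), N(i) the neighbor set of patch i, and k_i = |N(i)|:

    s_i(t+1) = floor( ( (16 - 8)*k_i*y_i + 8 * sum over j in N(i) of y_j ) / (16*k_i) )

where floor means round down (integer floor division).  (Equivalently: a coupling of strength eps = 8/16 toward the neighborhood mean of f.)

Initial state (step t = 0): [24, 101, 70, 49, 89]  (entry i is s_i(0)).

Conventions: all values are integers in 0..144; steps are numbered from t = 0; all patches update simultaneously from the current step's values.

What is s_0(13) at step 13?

Answer: s_0(13) = 81

Derivation:
t=0: [24, 101, 70, 49, 89]
t=1: [59, 66, 77, 77, 69]
t=2: [81, 81, 82, 82, 82]
t=3: [81, 81, 81, 81, 81]
t=4: [81, 81, 81, 81, 81]
t=5: [81, 81, 81, 81, 81]
t=6: [81, 81, 81, 81, 81]
t=7: [81, 81, 81, 81, 81]
t=8: [81, 81, 81, 81, 81]
t=9: [81, 81, 81, 81, 81]
t=10: [81, 81, 81, 81, 81]
t=11: [81, 81, 81, 81, 81]
t=12: [81, 81, 81, 81, 81]
t=13: [81, 81, 81, 81, 81]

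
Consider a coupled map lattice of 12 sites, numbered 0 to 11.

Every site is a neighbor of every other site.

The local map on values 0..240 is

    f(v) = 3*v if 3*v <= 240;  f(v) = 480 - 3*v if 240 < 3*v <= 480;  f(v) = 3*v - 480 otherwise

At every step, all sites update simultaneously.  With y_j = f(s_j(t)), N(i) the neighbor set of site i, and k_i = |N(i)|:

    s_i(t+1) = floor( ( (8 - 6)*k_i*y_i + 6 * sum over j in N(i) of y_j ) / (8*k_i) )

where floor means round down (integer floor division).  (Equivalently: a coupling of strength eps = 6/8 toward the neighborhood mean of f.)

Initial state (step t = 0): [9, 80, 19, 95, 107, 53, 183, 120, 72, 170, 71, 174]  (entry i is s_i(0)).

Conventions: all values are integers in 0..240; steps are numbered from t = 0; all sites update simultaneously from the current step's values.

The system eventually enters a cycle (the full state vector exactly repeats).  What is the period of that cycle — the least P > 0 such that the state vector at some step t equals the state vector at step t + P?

Answer: 4
Key observation: The state at step 10, [78, 78, 78, 78, 78, 78, 78, 78, 78, 78, 78, 78], reappears at step 14 — and no state repeats earlier — so the cycle the system enters has period 4.

Derivation:
t=0: [9, 80, 19, 95, 107, 53, 183, 120, 72, 170, 71, 174]
t=1: [109, 147, 114, 139, 133, 133, 116, 125, 143, 109, 142, 111]
t=2: [109, 88, 106, 93, 96, 96, 105, 100, 90, 109, 91, 108]
t=3: [176, 188, 178, 185, 184, 184, 179, 181, 187, 176, 186, 177]
t=4: [62, 68, 63, 67, 66, 66, 63, 64, 68, 62, 67, 62]
t=5: [192, 196, 193, 195, 195, 195, 193, 194, 196, 192, 195, 192]
t=6: [100, 103, 101, 102, 102, 102, 101, 102, 103, 100, 102, 100]
t=7: [176, 174, 175, 175, 175, 175, 175, 175, 174, 176, 175, 176]
t=8: [45, 44, 45, 45, 45, 45, 45, 45, 44, 45, 45, 45]
t=9: [134, 134, 134, 134, 134, 134, 134, 134, 134, 134, 134, 134]
t=10: [78, 78, 78, 78, 78, 78, 78, 78, 78, 78, 78, 78]
t=11: [234, 234, 234, 234, 234, 234, 234, 234, 234, 234, 234, 234]
t=12: [222, 222, 222, 222, 222, 222, 222, 222, 222, 222, 222, 222]
t=13: [186, 186, 186, 186, 186, 186, 186, 186, 186, 186, 186, 186]
t=14: [78, 78, 78, 78, 78, 78, 78, 78, 78, 78, 78, 78]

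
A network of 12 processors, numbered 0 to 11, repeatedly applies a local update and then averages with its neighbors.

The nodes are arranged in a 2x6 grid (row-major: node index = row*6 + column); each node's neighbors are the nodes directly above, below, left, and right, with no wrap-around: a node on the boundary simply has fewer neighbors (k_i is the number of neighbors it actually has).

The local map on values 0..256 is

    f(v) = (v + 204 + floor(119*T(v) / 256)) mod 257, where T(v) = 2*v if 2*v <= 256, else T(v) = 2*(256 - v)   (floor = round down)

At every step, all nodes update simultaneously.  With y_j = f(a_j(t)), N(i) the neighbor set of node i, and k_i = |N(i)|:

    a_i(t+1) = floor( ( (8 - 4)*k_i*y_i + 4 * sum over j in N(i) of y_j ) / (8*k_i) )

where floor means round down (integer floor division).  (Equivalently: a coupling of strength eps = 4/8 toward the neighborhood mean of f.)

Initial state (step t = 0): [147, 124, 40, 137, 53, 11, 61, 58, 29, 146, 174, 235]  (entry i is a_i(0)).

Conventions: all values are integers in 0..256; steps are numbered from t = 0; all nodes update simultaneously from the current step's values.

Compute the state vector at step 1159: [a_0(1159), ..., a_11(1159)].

Answer: [198, 198, 198, 198, 198, 198, 198, 198, 198, 198, 198, 198]
Key observation: The state at step 5, [198, 198, 198, 198, 198, 198, 198, 198, 198, 198, 198, 198], reappears at step 6: the system is in a cycle of period 1 from step 5 on.  Therefore the state at step 1159 equals the state at step 5 + ((1159 - 5) mod 1) = 5, which is [198, 198, 198, 198, 198, 198, 198, 198, 198, 198, 198, 198].

Derivation:
t=0: [147, 124, 40, 137, 53, 11, 61, 58, 29, 146, 174, 235]
t=1: [160, 139, 75, 141, 127, 175, 95, 71, 47, 163, 172, 206]
t=2: [179, 158, 116, 176, 194, 196, 135, 102, 80, 169, 196, 198]
t=3: [196, 183, 167, 192, 197, 198, 182, 153, 135, 180, 197, 198]
t=4: [197, 196, 196, 197, 198, 198, 196, 195, 195, 196, 197, 198]
t=5: [198, 198, 198, 198, 198, 198, 198, 198, 198, 198, 198, 198]
t=6: [198, 198, 198, 198, 198, 198, 198, 198, 198, 198, 198, 198]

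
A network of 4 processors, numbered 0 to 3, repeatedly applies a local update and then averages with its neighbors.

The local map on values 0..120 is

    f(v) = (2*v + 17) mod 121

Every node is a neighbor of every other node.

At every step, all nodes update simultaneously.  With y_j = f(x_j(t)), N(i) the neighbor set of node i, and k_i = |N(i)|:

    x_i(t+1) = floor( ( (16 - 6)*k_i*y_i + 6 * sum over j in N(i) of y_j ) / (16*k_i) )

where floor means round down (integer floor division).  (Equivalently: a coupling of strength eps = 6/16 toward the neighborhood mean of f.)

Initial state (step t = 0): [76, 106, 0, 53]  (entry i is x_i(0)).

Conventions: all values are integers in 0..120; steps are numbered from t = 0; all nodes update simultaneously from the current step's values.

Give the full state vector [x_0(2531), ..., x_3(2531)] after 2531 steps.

Answer: [42, 72, 87, 79]
Key observation: The state at step 10, [59, 29, 44, 36], reappears at step 15: the system is in a cycle of period 5 from step 10 on.  Therefore the state at step 2531 equals the state at step 10 + ((2531 - 10) mod 5) = 11, which is [42, 72, 87, 79].

Derivation:
t=0: [76, 106, 0, 53]
t=1: [45, 75, 30, 22]
t=2: [89, 59, 74, 66]
t=3: [57, 27, 42, 34]
t=4: [38, 68, 83, 75]
t=5: [75, 45, 60, 52]
t=6: [44, 74, 29, 21]
t=7: [87, 57, 72, 64]
t=8: [53, 23, 38, 30]
t=9: [30, 60, 75, 67]
t=10: [59, 29, 44, 36]
t=11: [42, 72, 87, 79]
t=12: [83, 53, 68, 60]
t=13: [45, 15, 30, 22]
t=14: [90, 60, 75, 67]
t=15: [59, 29, 44, 36]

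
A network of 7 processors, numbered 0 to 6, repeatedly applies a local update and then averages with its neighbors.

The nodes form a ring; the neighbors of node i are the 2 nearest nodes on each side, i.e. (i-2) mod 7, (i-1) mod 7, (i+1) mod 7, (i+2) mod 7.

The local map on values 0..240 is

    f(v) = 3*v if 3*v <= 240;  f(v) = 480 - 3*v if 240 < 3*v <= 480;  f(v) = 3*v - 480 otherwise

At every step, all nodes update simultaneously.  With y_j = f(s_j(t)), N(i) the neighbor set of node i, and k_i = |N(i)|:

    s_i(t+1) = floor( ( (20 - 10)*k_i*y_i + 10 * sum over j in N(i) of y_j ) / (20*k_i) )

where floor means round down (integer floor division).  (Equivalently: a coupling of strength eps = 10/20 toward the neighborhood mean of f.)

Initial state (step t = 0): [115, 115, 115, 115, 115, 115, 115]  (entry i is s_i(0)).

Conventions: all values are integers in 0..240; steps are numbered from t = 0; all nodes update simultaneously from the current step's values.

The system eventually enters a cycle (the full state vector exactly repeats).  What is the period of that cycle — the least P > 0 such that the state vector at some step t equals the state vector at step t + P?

Answer: 8
Key observation: The state at step 1, [135, 135, 135, 135, 135, 135, 135], reappears at step 9 — and no state repeats earlier — so the cycle the system enters has period 8.

Derivation:
t=0: [115, 115, 115, 115, 115, 115, 115]
t=1: [135, 135, 135, 135, 135, 135, 135]
t=2: [75, 75, 75, 75, 75, 75, 75]
t=3: [225, 225, 225, 225, 225, 225, 225]
t=4: [195, 195, 195, 195, 195, 195, 195]
t=5: [105, 105, 105, 105, 105, 105, 105]
t=6: [165, 165, 165, 165, 165, 165, 165]
t=7: [15, 15, 15, 15, 15, 15, 15]
t=8: [45, 45, 45, 45, 45, 45, 45]
t=9: [135, 135, 135, 135, 135, 135, 135]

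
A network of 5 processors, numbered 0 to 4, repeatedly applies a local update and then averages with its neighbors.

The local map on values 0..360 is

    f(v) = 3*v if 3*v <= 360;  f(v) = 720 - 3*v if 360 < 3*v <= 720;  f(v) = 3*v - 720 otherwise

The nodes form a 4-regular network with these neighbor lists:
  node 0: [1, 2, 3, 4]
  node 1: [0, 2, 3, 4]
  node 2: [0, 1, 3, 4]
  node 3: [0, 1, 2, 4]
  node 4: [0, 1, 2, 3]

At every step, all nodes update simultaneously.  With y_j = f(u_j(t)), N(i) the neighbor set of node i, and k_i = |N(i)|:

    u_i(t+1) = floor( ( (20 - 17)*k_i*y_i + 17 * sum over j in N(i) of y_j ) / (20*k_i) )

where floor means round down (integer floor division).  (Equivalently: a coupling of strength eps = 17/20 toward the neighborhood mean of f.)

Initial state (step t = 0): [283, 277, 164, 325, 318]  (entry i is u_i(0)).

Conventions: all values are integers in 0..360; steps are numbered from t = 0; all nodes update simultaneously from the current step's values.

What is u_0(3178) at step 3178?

Answer: u_0(3178) = 360
Key observation: The state at step 5, [360, 360, 360, 360, 360], reappears at step 6: the system is in a cycle of period 1 from step 5 on.  Therefore the state at step 3178 equals the state at step 5 + ((3178 - 5) mod 1) = 5, which is [360, 360, 360, 360, 360].

Derivation:
t=0: [283, 277, 164, 325, 318]
t=1: [195, 196, 189, 187, 188]
t=2: [147, 147, 146, 146, 146]
t=3: [280, 280, 280, 280, 280]
t=4: [120, 120, 120, 120, 120]
t=5: [360, 360, 360, 360, 360]
t=6: [360, 360, 360, 360, 360]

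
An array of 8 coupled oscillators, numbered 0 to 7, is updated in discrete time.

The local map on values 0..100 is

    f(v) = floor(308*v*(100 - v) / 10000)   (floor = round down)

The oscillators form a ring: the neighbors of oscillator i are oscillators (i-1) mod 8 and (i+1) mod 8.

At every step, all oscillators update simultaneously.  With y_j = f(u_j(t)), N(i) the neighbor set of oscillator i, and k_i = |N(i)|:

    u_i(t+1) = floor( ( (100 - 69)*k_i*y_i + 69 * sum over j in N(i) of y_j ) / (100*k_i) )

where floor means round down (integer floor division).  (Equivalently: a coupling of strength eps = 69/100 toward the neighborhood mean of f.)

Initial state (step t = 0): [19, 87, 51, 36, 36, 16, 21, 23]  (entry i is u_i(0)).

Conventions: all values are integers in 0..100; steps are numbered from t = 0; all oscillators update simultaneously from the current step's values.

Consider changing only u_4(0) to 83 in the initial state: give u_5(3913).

Simulating step by step:
t=0: [19, 87, 51, 36, 83, 16, 21, 23]
t=1: [44, 52, 59, 62, 51, 45, 48, 50]
t=2: [76, 74, 74, 74, 74, 76, 76, 75]
t=3: [57, 57, 59, 59, 57, 57, 56, 56]
t=4: [75, 74, 74, 74, 74, 75, 75, 75]
t=5: [57, 58, 59, 59, 58, 57, 57, 57]
t=6: [75, 74, 74, 74, 74, 75, 75, 75]

Answer: u_5(3913) = 57
Key observation: The state at step 4, [75, 74, 74, 74, 74, 75, 75, 75], reappears at step 6: the system is in a cycle of period 2 from step 4 on.  Therefore the state at step 3913 equals the state at step 4 + ((3913 - 4) mod 2) = 5, which is [57, 58, 59, 59, 58, 57, 57, 57].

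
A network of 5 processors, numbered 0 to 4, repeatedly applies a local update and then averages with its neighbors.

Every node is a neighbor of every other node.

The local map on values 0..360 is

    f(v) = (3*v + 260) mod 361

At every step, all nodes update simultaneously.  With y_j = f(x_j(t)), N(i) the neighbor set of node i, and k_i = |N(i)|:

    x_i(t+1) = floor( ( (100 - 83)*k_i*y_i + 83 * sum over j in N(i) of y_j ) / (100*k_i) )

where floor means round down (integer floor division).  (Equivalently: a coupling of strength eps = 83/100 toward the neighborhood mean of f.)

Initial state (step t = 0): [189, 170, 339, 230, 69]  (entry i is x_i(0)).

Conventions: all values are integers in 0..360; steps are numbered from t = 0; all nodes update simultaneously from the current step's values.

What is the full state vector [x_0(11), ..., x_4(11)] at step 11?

Simulating step by step:
t=0: [189, 170, 339, 230, 69]
t=1: [137, 139, 134, 132, 137]
t=2: [306, 306, 306, 306, 306]
t=3: [95, 95, 95, 95, 95]
t=4: [184, 184, 184, 184, 184]
t=5: [90, 90, 90, 90, 90]
t=6: [169, 169, 169, 169, 169]
t=7: [45, 45, 45, 45, 45]
t=8: [34, 34, 34, 34, 34]
t=9: [1, 1, 1, 1, 1]
t=10: [263, 263, 263, 263, 263]
t=11: [327, 327, 327, 327, 327]

Answer: [327, 327, 327, 327, 327]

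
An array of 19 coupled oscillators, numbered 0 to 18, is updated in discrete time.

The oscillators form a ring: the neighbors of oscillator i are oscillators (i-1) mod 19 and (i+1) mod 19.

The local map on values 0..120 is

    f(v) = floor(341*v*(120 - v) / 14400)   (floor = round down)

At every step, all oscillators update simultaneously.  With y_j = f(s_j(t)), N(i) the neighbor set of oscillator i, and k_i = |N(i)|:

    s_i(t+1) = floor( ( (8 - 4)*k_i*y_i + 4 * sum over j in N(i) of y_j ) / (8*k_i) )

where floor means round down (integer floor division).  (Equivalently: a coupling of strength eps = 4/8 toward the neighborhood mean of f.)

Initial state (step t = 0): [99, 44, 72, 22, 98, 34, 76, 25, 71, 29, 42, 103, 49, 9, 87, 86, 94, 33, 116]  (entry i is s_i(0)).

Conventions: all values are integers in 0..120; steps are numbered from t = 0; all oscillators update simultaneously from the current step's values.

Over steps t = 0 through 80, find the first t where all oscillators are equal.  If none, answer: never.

Answer: never
Key observation: The state at step 8 reappears at step 10 — the system is in a cycle of period 2 from step 8 on.  No step 0..10 is synchronized, and the cycle repeats forever, so no step up to 80 (or ever) has all oscillators equal.

Derivation:
t=0: [99, 44, 72, 22, 98, 34, 76, 25, 71, 29, 42, 103, 49, 9, 87, 86, 94, 33, 116]  (not all equal)
t=1: [46, 72, 73, 58, 55, 67, 70, 68, 70, 70, 64, 60, 57, 48, 56, 65, 62, 50, 34]  (not all equal)
t=2: [77, 80, 82, 83, 84, 83, 82, 82, 82, 82, 83, 84, 84, 82, 83, 84, 84, 79, 75]  (not all equal)
t=3: [77, 75, 73, 72, 71, 72, 72, 73, 73, 72, 72, 71, 71, 72, 72, 71, 72, 75, 78]  (not all equal)
t=4: [78, 79, 80, 81, 81, 81, 81, 81, 81, 81, 81, 81, 81, 81, 81, 81, 80, 79, 77]  (not all equal)
t=5: [77, 76, 75, 74, 74, 74, 74, 74, 74, 74, 74, 74, 74, 74, 74, 74, 75, 76, 77]  (not all equal)
t=6: [78, 78, 79, 79, 80, 80, 80, 80, 80, 80, 80, 80, 80, 80, 80, 79, 79, 78, 78]  (not all equal)
t=7: [77, 76, 76, 75, 75, 75, 75, 75, 75, 75, 75, 75, 75, 75, 75, 75, 76, 76, 77]  (not all equal)
t=8: [78, 78, 79, 79, 79, 79, 79, 79, 79, 79, 79, 79, 79, 79, 79, 79, 79, 78, 78]  (not all equal)
t=9: [77, 76, 76, 76, 76, 76, 76, 76, 76, 76, 76, 76, 76, 76, 76, 76, 76, 76, 77]  (not all equal)
t=10: [78, 78, 79, 79, 79, 79, 79, 79, 79, 79, 79, 79, 79, 79, 79, 79, 79, 78, 78]  (not all equal)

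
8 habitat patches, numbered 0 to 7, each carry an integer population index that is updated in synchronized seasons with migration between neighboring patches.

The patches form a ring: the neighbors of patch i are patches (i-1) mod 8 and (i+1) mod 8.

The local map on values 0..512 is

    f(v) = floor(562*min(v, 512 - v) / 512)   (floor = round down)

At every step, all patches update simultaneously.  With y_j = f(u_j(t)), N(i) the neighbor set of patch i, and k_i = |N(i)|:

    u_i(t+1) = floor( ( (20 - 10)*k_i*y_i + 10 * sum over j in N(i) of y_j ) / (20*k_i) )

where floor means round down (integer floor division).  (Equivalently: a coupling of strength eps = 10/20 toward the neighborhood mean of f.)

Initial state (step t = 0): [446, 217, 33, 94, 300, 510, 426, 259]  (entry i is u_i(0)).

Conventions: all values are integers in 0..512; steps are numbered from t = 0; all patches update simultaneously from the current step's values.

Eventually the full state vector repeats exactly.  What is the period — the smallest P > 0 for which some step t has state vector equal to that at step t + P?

Answer: 4
Key observation: The state at step 44, [277, 278, 279, 280, 281, 280, 279, 278], reappears at step 48 — and no state repeats earlier — so the cycle the system enters has period 4.

Derivation:
t=0: [446, 217, 33, 94, 300, 510, 426, 259]
t=1: [164, 146, 103, 118, 142, 82, 116, 180]
t=2: [179, 153, 128, 131, 132, 115, 135, 175]
t=3: [187, 167, 147, 142, 139, 136, 153, 182]
t=4: [198, 183, 165, 155, 152, 154, 170, 192]
t=5: [211, 199, 183, 171, 167, 172, 187, 205]
t=6: [226, 216, 201, 189, 185, 191, 205, 221]
t=7: [243, 235, 221, 209, 205, 211, 225, 239]
t=8: [262, 255, 242, 231, 227, 233, 246, 259]
t=9: [276, 274, 265, 255, 251, 257, 268, 274]
t=10: [260, 263, 270, 276, 277, 275, 268, 262]
t=11: [274, 271, 265, 260, 258, 261, 267, 272]
t=12: [262, 265, 270, 275, 276, 274, 268, 263]
t=13: [273, 270, 265, 261, 259, 262, 267, 271]
t=14: [263, 265, 270, 274, 275, 273, 268, 264]
t=15: [272, 270, 265, 261, 260, 262, 267, 271]
t=16: [263, 266, 270, 274, 275, 273, 268, 264]
t=17: [272, 269, 265, 261, 260, 262, 267, 271]
t=18: [264, 266, 270, 274, 275, 273, 268, 264]
t=19: [271, 269, 265, 261, 260, 262, 267, 270]
t=20: [264, 266, 270, 274, 275, 273, 268, 265]
t=21: [271, 269, 265, 261, 260, 262, 266, 270]
t=22: [264, 266, 270, 274, 275, 273, 269, 266]
t=23: [271, 269, 265, 261, 260, 262, 266, 269]
t=24: [265, 266, 270, 274, 275, 273, 270, 266]
t=25: [270, 269, 265, 261, 260, 262, 265, 269]
t=26: [265, 267, 270, 274, 275, 273, 270, 267]
t=27: [269, 268, 264, 261, 260, 262, 265, 268]
t=28: [266, 268, 271, 274, 275, 273, 270, 267]
t=29: [268, 267, 264, 261, 260, 262, 265, 267]
t=30: [267, 268, 271, 274, 275, 273, 271, 268]
t=31: [267, 266, 264, 261, 260, 262, 264, 266]
t=32: [269, 270, 272, 274, 275, 274, 272, 270]
t=33: [265, 264, 263, 261, 260, 261, 263, 264]
t=34: [271, 272, 273, 274, 275, 274, 273, 272]
t=35: [263, 263, 262, 261, 260, 261, 262, 263]
t=36: [273, 273, 274, 275, 275, 275, 274, 273]
t=37: [262, 261, 261, 260, 260, 260, 261, 261]
t=38: [274, 274, 275, 275, 276, 275, 275, 274]
t=39: [261, 260, 260, 259, 259, 259, 260, 260]
t=40: [275, 275, 276, 276, 277, 276, 276, 275]
t=41: [260, 259, 259, 258, 258, 258, 259, 259]
t=42: [276, 276, 277, 277, 278, 277, 277, 276]
t=43: [259, 258, 257, 256, 256, 256, 257, 258]
t=44: [277, 278, 279, 280, 281, 280, 279, 278]
t=45: [256, 256, 255, 254, 253, 254, 255, 256]
t=46: [281, 280, 279, 278, 277, 278, 279, 280]
t=47: [253, 254, 255, 256, 256, 256, 255, 254]
t=48: [277, 278, 279, 280, 281, 280, 279, 278]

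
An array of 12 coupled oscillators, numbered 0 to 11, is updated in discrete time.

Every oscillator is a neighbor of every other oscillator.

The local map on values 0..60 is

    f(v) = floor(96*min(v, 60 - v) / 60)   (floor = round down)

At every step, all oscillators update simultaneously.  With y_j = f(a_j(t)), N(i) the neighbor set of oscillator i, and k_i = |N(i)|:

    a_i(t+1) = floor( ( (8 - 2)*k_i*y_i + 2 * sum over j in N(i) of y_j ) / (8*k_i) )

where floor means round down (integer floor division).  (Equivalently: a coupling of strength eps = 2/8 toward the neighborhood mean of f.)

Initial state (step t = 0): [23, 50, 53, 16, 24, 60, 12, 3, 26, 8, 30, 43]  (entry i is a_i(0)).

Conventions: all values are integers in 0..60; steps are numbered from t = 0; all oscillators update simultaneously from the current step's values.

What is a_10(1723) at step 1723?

Simulating step by step:
t=0: [23, 50, 53, 16, 24, 60, 12, 3, 26, 8, 30, 43]
t=1: [32, 17, 14, 24, 33, 6, 20, 9, 36, 15, 41, 25]
t=2: [40, 27, 24, 35, 39, 14, 31, 18, 35, 25, 30, 37]
t=3: [33, 41, 37, 39, 34, 26, 43, 30, 39, 39, 45, 36]
t=4: [40, 31, 35, 33, 39, 39, 29, 44, 33, 33, 27, 37]
t=5: [33, 43, 39, 41, 34, 34, 43, 28, 41, 41, 41, 36]
t=6: [40, 29, 33, 31, 39, 39, 29, 41, 31, 31, 31, 37]
t=7: [34, 44, 42, 44, 34, 34, 44, 32, 44, 44, 44, 37]
t=8: [38, 26, 29, 26, 38, 38, 26, 40, 26, 26, 26, 34]
t=9: [36, 40, 44, 40, 36, 36, 40, 33, 40, 40, 40, 40]
t=10: [36, 32, 27, 32, 36, 36, 32, 40, 32, 32, 32, 32]
t=11: [38, 43, 42, 43, 38, 38, 43, 34, 43, 43, 43, 43]
t=12: [33, 27, 28, 27, 33, 33, 27, 38, 27, 27, 27, 27]
t=13: [42, 42, 43, 42, 42, 42, 42, 37, 42, 42, 42, 42]
t=14: [28, 28, 27, 28, 28, 28, 28, 33, 28, 28, 28, 28]
t=15: [43, 43, 43, 43, 43, 43, 43, 43, 43, 43, 43, 43]
t=16: [27, 27, 27, 27, 27, 27, 27, 27, 27, 27, 27, 27]
t=17: [43, 43, 43, 43, 43, 43, 43, 43, 43, 43, 43, 43]

Answer: a_10(1723) = 43
Key observation: The state at step 15, [43, 43, 43, 43, 43, 43, 43, 43, 43, 43, 43, 43], reappears at step 17: the system is in a cycle of period 2 from step 15 on.  Therefore the state at step 1723 equals the state at step 15 + ((1723 - 15) mod 2) = 15, which is [43, 43, 43, 43, 43, 43, 43, 43, 43, 43, 43, 43].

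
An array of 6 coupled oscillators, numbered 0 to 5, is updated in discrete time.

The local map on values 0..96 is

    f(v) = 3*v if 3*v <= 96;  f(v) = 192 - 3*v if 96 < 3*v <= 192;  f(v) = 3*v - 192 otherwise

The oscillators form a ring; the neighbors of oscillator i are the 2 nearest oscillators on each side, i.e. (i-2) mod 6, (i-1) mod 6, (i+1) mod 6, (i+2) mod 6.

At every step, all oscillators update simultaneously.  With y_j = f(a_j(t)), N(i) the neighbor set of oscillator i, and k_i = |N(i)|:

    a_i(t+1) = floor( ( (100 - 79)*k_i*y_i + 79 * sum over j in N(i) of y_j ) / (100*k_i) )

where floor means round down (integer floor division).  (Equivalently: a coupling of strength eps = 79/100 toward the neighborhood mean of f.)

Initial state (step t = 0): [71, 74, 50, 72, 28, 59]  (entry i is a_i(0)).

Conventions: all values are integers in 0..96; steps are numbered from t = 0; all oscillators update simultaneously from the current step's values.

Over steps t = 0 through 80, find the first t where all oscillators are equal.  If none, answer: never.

Simulating step by step:
t=0: [71, 74, 50, 72, 28, 59]  (not all equal)
t=1: [38, 26, 40, 38, 37, 34]  (not all equal)
t=2: [79, 79, 77, 79, 79, 81]  (not all equal)
t=3: [45, 45, 43, 45, 45, 46]  (not all equal)
t=4: [57, 57, 58, 57, 57, 56]  (not all equal)
t=5: [21, 21, 20, 21, 21, 21]  (not all equal)
t=6: [62, 62, 62, 62, 62, 63]  (not all equal)
t=7: [5, 5, 6, 5, 5, 5]  (not all equal)
t=8: [15, 15, 15, 15, 15, 15]  (all equal)

Answer: 8
Key observation: Synchronization is absorbing here: once all oscillators are equal they stay equal, and step 8 is the first all-equal step.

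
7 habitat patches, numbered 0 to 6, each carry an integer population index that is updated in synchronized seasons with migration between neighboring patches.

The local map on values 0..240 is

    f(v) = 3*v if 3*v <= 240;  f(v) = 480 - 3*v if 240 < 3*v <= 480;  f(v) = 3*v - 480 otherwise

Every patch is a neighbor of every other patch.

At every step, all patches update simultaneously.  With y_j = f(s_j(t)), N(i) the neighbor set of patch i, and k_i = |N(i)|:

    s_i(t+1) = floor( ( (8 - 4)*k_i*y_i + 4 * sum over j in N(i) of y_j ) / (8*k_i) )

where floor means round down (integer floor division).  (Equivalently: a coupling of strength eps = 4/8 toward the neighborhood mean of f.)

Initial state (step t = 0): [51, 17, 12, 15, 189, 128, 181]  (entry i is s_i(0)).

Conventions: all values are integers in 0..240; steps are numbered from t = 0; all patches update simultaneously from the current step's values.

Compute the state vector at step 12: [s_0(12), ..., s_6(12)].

Simulating step by step:
t=0: [51, 17, 12, 15, 189, 128, 181]
t=1: [108, 65, 59, 63, 80, 84, 70]
t=2: [181, 197, 190, 195, 216, 211, 203]
t=3: [94, 114, 105, 112, 138, 132, 122]
t=4: [158, 133, 144, 135, 103, 110, 123]
t=5: [56, 87, 73, 84, 124, 116, 99]
t=6: [174, 196, 196, 199, 149, 159, 181]
t=7: [57, 84, 84, 88, 53, 40, 65]
t=8: [181, 204, 204, 199, 176, 159, 191]
t=9: [75, 104, 104, 97, 69, 50, 87]
t=10: [204, 180, 180, 189, 196, 173, 201]
t=11: [105, 75, 75, 87, 95, 67, 102]
t=12: [185, 210, 210, 208, 198, 200, 189]

Answer: [185, 210, 210, 208, 198, 200, 189]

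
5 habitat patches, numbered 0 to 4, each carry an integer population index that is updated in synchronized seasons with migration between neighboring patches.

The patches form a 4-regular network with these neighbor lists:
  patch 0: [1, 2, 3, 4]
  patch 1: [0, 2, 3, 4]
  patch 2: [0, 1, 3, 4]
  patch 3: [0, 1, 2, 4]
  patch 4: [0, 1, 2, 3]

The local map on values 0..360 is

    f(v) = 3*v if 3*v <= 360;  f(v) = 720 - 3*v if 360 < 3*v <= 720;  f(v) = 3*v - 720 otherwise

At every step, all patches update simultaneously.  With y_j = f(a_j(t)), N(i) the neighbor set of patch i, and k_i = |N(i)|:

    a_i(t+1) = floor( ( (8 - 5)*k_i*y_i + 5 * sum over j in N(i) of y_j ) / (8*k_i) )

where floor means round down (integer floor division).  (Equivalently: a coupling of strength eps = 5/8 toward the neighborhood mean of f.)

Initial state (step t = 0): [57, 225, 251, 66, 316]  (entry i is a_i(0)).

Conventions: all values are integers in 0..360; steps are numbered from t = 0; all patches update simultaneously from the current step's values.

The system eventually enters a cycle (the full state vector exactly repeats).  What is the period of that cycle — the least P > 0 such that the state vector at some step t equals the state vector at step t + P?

Answer: 4
Key observation: The state at step 15, [252, 253, 253, 252, 251], reappears at step 19 — and no state repeats earlier — so the cycle the system enters has period 4.

Derivation:
t=0: [57, 225, 251, 66, 316]
t=1: [142, 115, 112, 148, 155]
t=2: [299, 310, 308, 295, 291]
t=3: [180, 187, 186, 178, 175]
t=4: [177, 172, 173, 178, 180]
t=5: [191, 194, 193, 190, 189]
t=6: [146, 144, 144, 146, 147]
t=7: [283, 284, 284, 283, 282]
t=8: [129, 130, 130, 129, 128]
t=9: [332, 331, 331, 332, 333]
t=10: [275, 274, 274, 275, 276]
t=11: [104, 103, 103, 104, 105]
t=12: [311, 310, 310, 311, 312]
t=13: [212, 211, 211, 212, 213]
t=14: [84, 85, 85, 84, 83]
t=15: [252, 253, 253, 252, 251]
t=16: [36, 37, 37, 36, 35]
t=17: [108, 109, 109, 108, 107]
t=18: [324, 325, 325, 324, 323]
t=19: [252, 253, 253, 252, 251]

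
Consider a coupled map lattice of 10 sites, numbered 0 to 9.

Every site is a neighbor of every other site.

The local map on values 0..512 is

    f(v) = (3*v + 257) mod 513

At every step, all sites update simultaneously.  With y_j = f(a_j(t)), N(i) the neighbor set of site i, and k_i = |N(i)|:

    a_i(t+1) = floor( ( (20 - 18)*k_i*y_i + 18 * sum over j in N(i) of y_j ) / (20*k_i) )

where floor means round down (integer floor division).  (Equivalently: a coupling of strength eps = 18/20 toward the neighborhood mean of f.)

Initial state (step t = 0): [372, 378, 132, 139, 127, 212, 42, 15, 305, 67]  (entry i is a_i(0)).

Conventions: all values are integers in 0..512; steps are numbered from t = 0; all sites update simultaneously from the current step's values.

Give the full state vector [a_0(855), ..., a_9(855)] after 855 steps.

Answer: [128, 128, 128, 128, 128, 128, 128, 128, 128, 128]
Key observation: The state at step 4, [128, 128, 128, 128, 128, 128, 128, 128, 128, 128], reappears at step 5: the system is in a cycle of period 1 from step 4 on.  Therefore the state at step 855 equals the state at step 4 + ((855 - 4) mod 1) = 4, which is [128, 128, 128, 128, 128, 128, 128, 128, 128, 128].

Derivation:
t=0: [372, 378, 132, 139, 127, 212, 42, 15, 305, 67]
t=1: [280, 280, 280, 280, 280, 280, 280, 280, 280, 280]
t=2: [71, 71, 71, 71, 71, 71, 71, 71, 71, 71]
t=3: [470, 470, 470, 470, 470, 470, 470, 470, 470, 470]
t=4: [128, 128, 128, 128, 128, 128, 128, 128, 128, 128]
t=5: [128, 128, 128, 128, 128, 128, 128, 128, 128, 128]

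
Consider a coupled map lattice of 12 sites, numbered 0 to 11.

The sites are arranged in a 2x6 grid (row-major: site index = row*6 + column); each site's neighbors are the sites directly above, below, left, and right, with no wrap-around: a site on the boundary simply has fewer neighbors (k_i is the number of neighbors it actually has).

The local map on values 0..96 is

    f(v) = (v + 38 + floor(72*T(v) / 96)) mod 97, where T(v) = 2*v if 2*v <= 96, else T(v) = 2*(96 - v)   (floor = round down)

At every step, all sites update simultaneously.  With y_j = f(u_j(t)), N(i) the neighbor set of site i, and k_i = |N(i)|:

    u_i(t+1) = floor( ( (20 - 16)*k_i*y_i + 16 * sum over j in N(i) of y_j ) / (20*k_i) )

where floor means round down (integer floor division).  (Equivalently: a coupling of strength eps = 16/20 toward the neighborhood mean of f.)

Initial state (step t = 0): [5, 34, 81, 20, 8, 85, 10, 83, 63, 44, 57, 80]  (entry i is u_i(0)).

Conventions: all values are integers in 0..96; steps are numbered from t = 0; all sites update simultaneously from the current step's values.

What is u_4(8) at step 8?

Simulating step by step:
t=0: [5, 34, 81, 20, 8, 85, 10, 83, 63, 44, 57, 80]
t=1: [45, 41, 53, 58, 61, 49, 49, 46, 47, 62, 52, 48]
t=2: [51, 53, 53, 55, 57, 58, 55, 54, 56, 56, 56, 59]
t=3: [57, 58, 57, 57, 56, 55, 58, 57, 57, 57, 56, 56]
t=4: [56, 56, 56, 56, 56, 57, 56, 56, 56, 56, 56, 57]
t=5: [57, 57, 57, 57, 56, 56, 57, 57, 57, 57, 56, 56]
t=6: [56, 56, 56, 56, 56, 57, 56, 56, 56, 56, 56, 57]
t=7: [57, 57, 57, 57, 56, 56, 57, 57, 57, 57, 56, 56]
t=8: [56, 56, 56, 56, 56, 57, 56, 56, 56, 56, 56, 57]

Answer: u_4(8) = 56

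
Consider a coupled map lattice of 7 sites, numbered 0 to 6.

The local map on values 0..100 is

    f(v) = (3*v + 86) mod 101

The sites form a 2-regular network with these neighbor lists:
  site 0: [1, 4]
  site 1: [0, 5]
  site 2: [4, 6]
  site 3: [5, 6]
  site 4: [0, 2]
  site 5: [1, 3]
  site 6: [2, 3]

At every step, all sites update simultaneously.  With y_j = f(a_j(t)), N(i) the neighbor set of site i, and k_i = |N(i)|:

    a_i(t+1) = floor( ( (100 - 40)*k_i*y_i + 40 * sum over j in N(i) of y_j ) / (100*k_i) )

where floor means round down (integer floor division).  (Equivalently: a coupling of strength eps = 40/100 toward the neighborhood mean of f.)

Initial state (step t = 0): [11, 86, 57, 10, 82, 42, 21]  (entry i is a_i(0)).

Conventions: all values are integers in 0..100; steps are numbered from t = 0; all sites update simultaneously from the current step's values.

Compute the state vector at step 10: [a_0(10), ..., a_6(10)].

Simulating step by step:
t=0: [11, 86, 57, 10, 82, 42, 21]
t=1: [24, 30, 48, 20, 32, 17, 42]
t=2: [65, 63, 35, 36, 65, 45, 20]
t=3: [77, 63, 78, 68, 81, 44, 63]
t=4: [28, 49, 30, 70, 21, 41, 64]
t=5: [57, 33, 69, 73, 57, 29, 79]
t=6: [60, 75, 69, 19, 62, 60, 30]
t=7: [54, 30, 83, 53, 73, 48, 71]
t=8: [43, 59, 39, 50, 16, 40, 73]
t=9: [26, 40, 7, 21, 22, 21, 8]
t=10: [48, 24, 15, 40, 44, 39, 16]

Answer: [48, 24, 15, 40, 44, 39, 16]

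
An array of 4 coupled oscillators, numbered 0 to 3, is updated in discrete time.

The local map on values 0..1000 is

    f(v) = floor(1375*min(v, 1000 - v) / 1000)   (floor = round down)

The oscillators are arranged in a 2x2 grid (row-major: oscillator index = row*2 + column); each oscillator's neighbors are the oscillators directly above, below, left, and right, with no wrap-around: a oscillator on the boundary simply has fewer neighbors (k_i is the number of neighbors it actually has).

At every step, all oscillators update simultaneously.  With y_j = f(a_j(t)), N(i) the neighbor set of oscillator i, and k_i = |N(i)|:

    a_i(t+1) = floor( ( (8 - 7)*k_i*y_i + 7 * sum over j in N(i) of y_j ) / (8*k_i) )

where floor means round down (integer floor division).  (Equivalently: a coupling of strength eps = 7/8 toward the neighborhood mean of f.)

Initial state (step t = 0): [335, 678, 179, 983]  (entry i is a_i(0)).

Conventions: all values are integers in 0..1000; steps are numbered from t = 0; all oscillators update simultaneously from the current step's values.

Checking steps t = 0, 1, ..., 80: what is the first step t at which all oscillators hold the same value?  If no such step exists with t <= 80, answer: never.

Answer: never
Key observation: The state at step 36 reappears at step 44 — the system is in a cycle of period 8 from step 36 on.  No step 0..44 is synchronized, and the cycle repeats forever, so no step up to 80 (or ever) has all oscillators equal.

Derivation:
t=0: [335, 678, 179, 983]  (not all equal)
t=1: [358, 266, 242, 303]  (not all equal)
t=2: [366, 442, 438, 356]  (not all equal)
t=3: [591, 509, 509, 590]  (not all equal)
t=4: [660, 576, 576, 661]  (not all equal)
t=5: [568, 481, 481, 568]  (not all equal)
t=6: [652, 602, 602, 652]  (not all equal)
t=7: [538, 486, 486, 538]  (not all equal)
t=8: [663, 639, 639, 663]  (not all equal)
t=9: [491, 467, 467, 491]  (not all equal)
t=10: [646, 670, 670, 646]  (not all equal)
t=11: [457, 481, 481, 457]  (not all equal)
t=12: [656, 632, 632, 656]  (not all equal)
t=13: [501, 477, 477, 501]  (not all equal)
t=14: [658, 682, 682, 658]  (not all equal)
t=15: [441, 465, 465, 441]  (not all equal)
t=16: [634, 610, 610, 634]  (not all equal)
t=17: [531, 507, 507, 531]  (not all equal)
t=18: [672, 648, 648, 672]  (not all equal)
t=19: [479, 455, 455, 479]  (not all equal)
t=20: [629, 653, 653, 629]  (not all equal)
t=21: [481, 505, 505, 481]  (not all equal)
t=22: [677, 663, 663, 677]  (not all equal)
t=23: [460, 446, 446, 460]  (not all equal)
t=24: [615, 629, 629, 615]  (not all equal)
t=25: [512, 526, 526, 512]  (not all equal)
t=26: [653, 668, 668, 653]  (not all equal)
t=27: [458, 474, 474, 458]  (not all equal)
t=28: [648, 631, 631, 648]  (not all equal)
t=29: [504, 486, 486, 504]  (not all equal)
t=30: [669, 680, 680, 669]  (not all equal)
t=31: [441, 453, 453, 441]  (not all equal)
t=32: [620, 608, 608, 620]  (not all equal)
t=33: [536, 524, 524, 536]  (not all equal)
t=34: [652, 640, 640, 652]  (not all equal)
t=35: [492, 480, 480, 492]  (not all equal)
t=36: [662, 674, 674, 662]  (not all equal)
t=37: [450, 462, 462, 450]  (not all equal)
t=38: [632, 620, 620, 632]  (not all equal)
t=39: [520, 508, 508, 520]  (not all equal)
t=40: [674, 662, 662, 674]  (not all equal)
t=41: [462, 450, 450, 462]  (not all equal)
t=42: [620, 632, 632, 620]  (not all equal)
t=43: [508, 520, 520, 508]  (not all equal)
t=44: [662, 674, 674, 662]  (not all equal)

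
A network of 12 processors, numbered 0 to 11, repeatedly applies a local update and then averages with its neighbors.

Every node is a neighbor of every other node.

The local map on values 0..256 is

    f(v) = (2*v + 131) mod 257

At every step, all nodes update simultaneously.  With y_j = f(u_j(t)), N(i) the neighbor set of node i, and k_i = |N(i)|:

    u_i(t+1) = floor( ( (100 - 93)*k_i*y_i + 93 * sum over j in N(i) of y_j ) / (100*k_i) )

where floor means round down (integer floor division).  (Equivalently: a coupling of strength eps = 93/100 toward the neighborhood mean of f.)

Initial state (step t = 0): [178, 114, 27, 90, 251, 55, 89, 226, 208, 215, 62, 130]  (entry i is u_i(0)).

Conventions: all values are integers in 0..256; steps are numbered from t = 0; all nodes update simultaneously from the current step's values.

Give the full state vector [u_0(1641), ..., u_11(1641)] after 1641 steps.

Simulating step by step:
t=0: [178, 114, 27, 90, 251, 55, 89, 226, 208, 215, 62, 130]
t=1: [125, 127, 125, 127, 126, 125, 127, 127, 128, 127, 124, 126]
t=2: [126, 126, 126, 126, 126, 126, 126, 126, 126, 126, 126, 126]
t=3: [126, 126, 126, 126, 126, 126, 126, 126, 126, 126, 126, 126]

Answer: [126, 126, 126, 126, 126, 126, 126, 126, 126, 126, 126, 126]
Key observation: The state at step 2, [126, 126, 126, 126, 126, 126, 126, 126, 126, 126, 126, 126], reappears at step 3: the system is in a cycle of period 1 from step 2 on.  Therefore the state at step 1641 equals the state at step 2 + ((1641 - 2) mod 1) = 2, which is [126, 126, 126, 126, 126, 126, 126, 126, 126, 126, 126, 126].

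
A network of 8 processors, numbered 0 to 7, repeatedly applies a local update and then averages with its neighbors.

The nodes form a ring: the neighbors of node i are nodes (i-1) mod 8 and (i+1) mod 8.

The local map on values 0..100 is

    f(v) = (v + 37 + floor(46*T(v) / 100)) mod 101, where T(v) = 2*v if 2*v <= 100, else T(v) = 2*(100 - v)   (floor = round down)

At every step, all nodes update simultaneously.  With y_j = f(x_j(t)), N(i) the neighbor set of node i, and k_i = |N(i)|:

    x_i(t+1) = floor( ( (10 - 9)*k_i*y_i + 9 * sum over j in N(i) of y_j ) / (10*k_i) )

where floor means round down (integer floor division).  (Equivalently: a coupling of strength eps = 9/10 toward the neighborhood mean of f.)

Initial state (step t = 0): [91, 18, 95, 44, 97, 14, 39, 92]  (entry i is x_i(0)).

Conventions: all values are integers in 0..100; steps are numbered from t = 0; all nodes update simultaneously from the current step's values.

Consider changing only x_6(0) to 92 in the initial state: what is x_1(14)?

Simulating step by step:
t=0: [91, 18, 95, 44, 97, 14, 92, 92]
t=1: [51, 38, 44, 33, 40, 37, 47, 35]
t=2: [8, 24, 50, 24, 49, 17, 7, 26]
t=3: [81, 46, 77, 36, 71, 42, 74, 54]
t=4: [28, 33, 16, 30, 12, 31, 24, 33]
t=5: [99, 80, 94, 66, 91, 73, 96, 87]
t=6: [34, 34, 33, 34, 33, 34, 33, 34]
t=7: [1, 45, 10, 90, 10, 90, 10, 45]
t=8: [23, 44, 31, 53, 37, 53, 31, 44]
t=9: [26, 81, 33, 49, 29, 49, 33, 81]
t=10: [39, 87, 38, 89, 36, 89, 38, 87]
t=11: [31, 11, 31, 9, 32, 9, 31, 11]
t=12: [61, 92, 60, 92, 58, 92, 60, 92]
t=13: [34, 32, 34, 32, 34, 32, 34, 32]
t=14: [88, 10, 88, 10, 88, 10, 88, 10]

Answer: x_1(14) = 10
Key observation: This trace re-runs the system from the modified initial state.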